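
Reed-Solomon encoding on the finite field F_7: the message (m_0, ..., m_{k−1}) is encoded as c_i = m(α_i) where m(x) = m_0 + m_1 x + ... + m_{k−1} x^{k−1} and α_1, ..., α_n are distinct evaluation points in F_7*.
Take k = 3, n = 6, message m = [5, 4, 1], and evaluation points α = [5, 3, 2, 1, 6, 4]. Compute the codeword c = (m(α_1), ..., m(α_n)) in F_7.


c = [1, 5, 3, 3, 2, 2]

Message polynomial: m(x) = 5 + 4·x + 1·x^2 (mod 7).
For each evaluation point α_i, compute m(α_i) mod 7:
  α_1 = 5: Horner steps 1 → 2 → 1, so m(5) = 1.
  α_2 = 3: Horner steps 1 → 0 → 5, so m(3) = 5.
  α_3 = 2: Horner steps 1 → 6 → 3, so m(2) = 3.
  α_4 = 1: Horner steps 1 → 5 → 3, so m(1) = 3.
  α_5 = 6: Horner steps 1 → 3 → 2, so m(6) = 2.
  α_6 = 4: Horner steps 1 → 1 → 2, so m(4) = 2.
Codeword c = [1, 5, 3, 3, 2, 2] ∈ F_7^6.


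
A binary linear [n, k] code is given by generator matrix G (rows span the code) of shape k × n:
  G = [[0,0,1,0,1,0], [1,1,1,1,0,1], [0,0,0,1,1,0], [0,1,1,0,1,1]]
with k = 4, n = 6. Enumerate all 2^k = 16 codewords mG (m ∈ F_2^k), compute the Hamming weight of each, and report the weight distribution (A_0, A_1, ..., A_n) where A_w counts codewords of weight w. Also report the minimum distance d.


Weight distribution: A_0 = 1, A_1 = 1, A_2 = 4, A_3 = 4, A_4 = 3, A_5 = 3. Minimum distance d = 1.

Enumerate all 2^4 = 16 messages m ∈ F_2^4.
For each, compute codeword c = mG in F_2^6, then tally its weight.
  m = 0000 → c = 000000, weight = 0.
  m = 1000 → c = 001010, weight = 2.
  m = 0100 → c = 111101, weight = 5.
  m = 1100 → c = 110111, weight = 5.
  m = 0010 → c = 000110, weight = 2.
  m = 1010 → c = 001100, weight = 2.
  m = 0110 → c = 111011, weight = 5.
  m = 1110 → c = 110001, weight = 3.
  m = 0001 → c = 011011, weight = 4.
  m = 1001 → c = 010001, weight = 2.
  m = 0101 → c = 100110, weight = 3.
  m = 1101 → c = 101100, weight = 3.
  m = 0011 → c = 011101, weight = 4.
  m = 1011 → c = 010111, weight = 4.
  m = 0111 → c = 100000, weight = 1.
  m = 1111 → c = 101010, weight = 3.
Tally weights:
  weight 0: 1 codewords.
  weight 1: 1 codewords.
  weight 2: 4 codewords.
  weight 3: 4 codewords.
  weight 4: 3 codewords.
  weight 5: 3 codewords.
Minimum distance d = smallest w > 0 with A_w > 0 = 1.
Sanity: Σ A_w = 16 = 2^4 = 16 ✓.


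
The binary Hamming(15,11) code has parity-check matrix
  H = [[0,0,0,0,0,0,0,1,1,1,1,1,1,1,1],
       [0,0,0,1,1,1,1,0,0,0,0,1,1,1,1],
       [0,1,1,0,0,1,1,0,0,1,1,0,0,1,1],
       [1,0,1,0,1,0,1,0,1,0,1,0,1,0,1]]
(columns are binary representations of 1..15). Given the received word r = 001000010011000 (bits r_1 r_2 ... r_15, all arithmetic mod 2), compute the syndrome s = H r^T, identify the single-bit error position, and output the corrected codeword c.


s = (1, 1, 0, 0)^T, error position = 12, corrected codeword c = 001000010010000

Compute s = H r^T mod 2 one row at a time:
  s_1 = 1 + 0 + 0 + 1 + 1 + 0 + 0 + 0 = 3 ≡ 1 (mod 2).
  s_2 = 0 + 0 + 0 + 0 + 1 + 0 + 0 + 0 = 1 ≡ 1 (mod 2).
  s_3 = 0 + 1 + 0 + 0 + 0 + 1 + 0 + 0 = 2 ≡ 0 (mod 2).
  s_4 = 0 + 1 + 0 + 0 + 0 + 1 + 0 + 0 = 2 ≡ 0 (mod 2).
s = (1, 1, 0, 0)^T — this equals column 12 of H (binary 1100), so error is at position 12.
Correct: flip bit 12 of r = 001000010011000 to get c = 001000010010000.


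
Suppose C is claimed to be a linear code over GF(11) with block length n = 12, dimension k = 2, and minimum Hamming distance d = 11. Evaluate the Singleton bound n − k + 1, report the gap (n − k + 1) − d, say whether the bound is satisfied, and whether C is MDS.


Singleton RHS = n − k + 1 = 11, slack = 0, bound satisfied, MDS.

Singleton bound: d ≤ n − k + 1.
Here n = 12, k = 2, so n − k + 1 = 11.
Given d = 11, check d ≤ 11: YES.
Slack = (n − k + 1) − d = 0.
The code is MDS (slack = 0).
Description: the claimed parameters are [12, 2, 11]_11; such a code would be MDS (meets Singleton bound).


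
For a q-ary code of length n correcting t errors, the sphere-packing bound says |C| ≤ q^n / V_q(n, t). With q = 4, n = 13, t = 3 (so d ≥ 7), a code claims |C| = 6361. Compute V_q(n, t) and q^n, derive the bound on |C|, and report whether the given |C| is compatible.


V_q(n, t) = 8464, q^n = 67108864, Hamming bound = 7928, |C| = 6361 ≤ bound (satisfied).

Step 1: Compute V_q(n, t) = Σ_{j=0}^3 C(n, j) (q−1)^j.
  j = 0: C(13,0)·(3)^0 = 1·1 = 1.
  j = 1: C(13,1)·(3)^1 = 13·3 = 39.
  j = 2: C(13,2)·(3)^2 = 78·9 = 702.
  j = 3: C(13,3)·(3)^3 = 286·27 = 7722.
  V_q(n, t) = 1 + 39 + 702 + 7722 = 8464.
Step 2: q^n = 4^13 = 67108864.
Step 3: Hamming bound ⌊q^n / V_q(n,t)⌋ = ⌊67108864/8464⌋ = 7928.
Step 4: Compare |C| = 6361 to 7928: satisfied.
The claimed |C| lies below the Hamming bound.


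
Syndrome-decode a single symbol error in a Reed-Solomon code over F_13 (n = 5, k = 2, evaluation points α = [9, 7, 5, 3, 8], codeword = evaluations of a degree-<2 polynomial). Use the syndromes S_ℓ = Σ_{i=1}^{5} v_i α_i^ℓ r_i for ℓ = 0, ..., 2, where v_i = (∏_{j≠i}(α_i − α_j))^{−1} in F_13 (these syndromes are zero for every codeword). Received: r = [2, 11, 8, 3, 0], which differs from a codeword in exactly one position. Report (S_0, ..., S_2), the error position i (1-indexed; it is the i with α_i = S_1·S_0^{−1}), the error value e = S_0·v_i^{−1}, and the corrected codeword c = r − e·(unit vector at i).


S = (10, 11, 3), error at position 3, error magnitude e = 1, c = [2, 11, 7, 3, 0].

Step 1: column multipliers v_i = (∏_{j≠i}(α_i − α_j))^{−1} mod 13.
  i = 1 (α = 9): (9−7)(9−5)(9−3)(9−8) = 2·4·6·1 = 48 ≡ 9, so v_1 = 9^{−1} = 3 (mod 13).
  i = 2 (α = 7): (7−9)(7−5)(7−3)(7−8) = (−2)·2·4·(−1) = 16 ≡ 3, so v_2 = 3^{−1} = 9 (mod 13).
  i = 3 (α = 5): (5−9)(5−7)(5−3)(5−8) = (−4)·(−2)·2·(−3) = −48 ≡ 4, so v_3 = 4^{−1} = 10 (mod 13).
  i = 4 (α = 3): (3−9)(3−7)(3−5)(3−8) = (−6)·(−4)·(−2)·(−5) = 240 ≡ 6, so v_4 = 6^{−1} = 11 (mod 13).
  i = 5 (α = 8): (8−9)(8−7)(8−5)(8−3) = (−1)·1·3·5 = −15 ≡ 11, so v_5 = 11^{−1} = 6 (mod 13).
  v = [3, 9, 10, 11, 6].
Step 2: syndromes of r = [2, 11, 8, 3, 0] (all sums mod 13).
  S_0 = Σ v_i r_i = 3·2 + 9·11 + 10·8 + 11·3 + 6·0 = 218 ≡ 10.
  S_1 = Σ v_i α_i r_i = 3·9·2 + 9·7·11 + 10·5·8 + 11·3·3 + 6·8·0 = 1246 ≡ 11.
  α_i^2 mod 13 = [3, 10, 12, 9, 12].
  S_2 = Σ v_i α_i^2 r_i = 3·3·2 + 9·10·11 + 10·12·8 + 11·9·3 + 6·12·0 = 2265 ≡ 3.
  S = (10, 11, 3) ≠ 0, so r is not a codeword (an error is present).
Step 3: locate the error. For a single error e at position i, S_ℓ = v_i·e·α_i^ℓ, so α_err = S_1/S_0.
  S_0^{−1} = 10^{−1} = 4 (mod 13), so α_err = 11·4 = 44 ≡ 5 = α_3. Error position i = 3.
  Consistency check: S_2/S_1 = 3·6 = 18 ≡ 5 = α_err ✓ (single-error assumption holds).
Step 4: error magnitude e = S_0/v_3 = S_0·∏_{j≠3}(α_3 − α_j) = 10·4 = 40 ≡ 1 (mod 13).
Step 5: correct position 3: c_3 = r_3 − e = 8 − 1 ≡ 7 (mod 13). Hence c = [2, 11, 7, 3, 0].
  Check: interpolating c through the α_i gives m(x) = 10 + 2·x (degree < 2) with m(α_i) = c_i for every i, so c is indeed a codeword.


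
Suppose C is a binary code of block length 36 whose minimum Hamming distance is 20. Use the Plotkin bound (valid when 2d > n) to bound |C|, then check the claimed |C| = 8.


Plotkin bound M ≤ 10; given |C| = 8 ≤ bound (satisfied).

Check applicability: 2d = 40, n = 36.
2d − n = 4 > 0, so Plotkin applies.
Compute d/(2d−n) = 20/4 ≈ 5.0000.
⌊d/(2d−n)⌋ = 5.
Plotkin bound: M ≤ 2·5 = 10.
Given |C| = 8, check: satisfied.
This |C| is below the Plotkin bound.


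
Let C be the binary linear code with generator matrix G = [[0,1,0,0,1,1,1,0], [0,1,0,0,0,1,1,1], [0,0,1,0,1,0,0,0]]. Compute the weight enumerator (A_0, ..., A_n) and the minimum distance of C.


Weight distribution: A_0 = 1, A_2 = 3, A_4 = 3, A_6 = 1. Minimum distance d = 2.

Enumerate all 2^3 = 8 messages m ∈ F_2^3.
For each, compute codeword c = mG in F_2^8, then tally its weight.
  m = 000 → c = 00000000, weight = 0.
  m = 100 → c = 01001110, weight = 4.
  m = 010 → c = 01000111, weight = 4.
  m = 110 → c = 00001001, weight = 2.
  m = 001 → c = 00101000, weight = 2.
  m = 101 → c = 01100110, weight = 4.
  m = 011 → c = 01101111, weight = 6.
  m = 111 → c = 00100001, weight = 2.
Tally weights:
  weight 0: 1 codewords.
  weight 2: 3 codewords.
  weight 4: 3 codewords.
  weight 6: 1 codewords.
Minimum distance d = smallest w > 0 with A_w > 0 = 2.
Sanity: Σ A_w = 8 = 2^3 = 8 ✓.


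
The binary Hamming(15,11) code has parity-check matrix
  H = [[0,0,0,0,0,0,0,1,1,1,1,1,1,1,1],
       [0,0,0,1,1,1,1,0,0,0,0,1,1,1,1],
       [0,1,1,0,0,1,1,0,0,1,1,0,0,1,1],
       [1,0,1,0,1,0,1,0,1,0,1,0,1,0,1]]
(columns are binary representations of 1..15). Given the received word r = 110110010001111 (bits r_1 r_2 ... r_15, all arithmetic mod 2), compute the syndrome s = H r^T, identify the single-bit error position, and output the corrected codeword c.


s = (1, 0, 1, 0)^T, error position = 10, corrected codeword c = 110110010101111

Compute s = H r^T mod 2 one row at a time:
  s_1 = 1 + 0 + 0 + 0 + 1 + 1 + 1 + 1 = 5 ≡ 1 (mod 2).
  s_2 = 1 + 1 + 0 + 0 + 1 + 1 + 1 + 1 = 6 ≡ 0 (mod 2).
  s_3 = 1 + 0 + 0 + 0 + 0 + 0 + 1 + 1 = 3 ≡ 1 (mod 2).
  s_4 = 1 + 0 + 1 + 0 + 0 + 0 + 1 + 1 = 4 ≡ 0 (mod 2).
s = (1, 0, 1, 0)^T — this equals column 10 of H (binary 1010), so error is at position 10.
Correct: flip bit 10 of r = 110110010001111 to get c = 110110010101111.


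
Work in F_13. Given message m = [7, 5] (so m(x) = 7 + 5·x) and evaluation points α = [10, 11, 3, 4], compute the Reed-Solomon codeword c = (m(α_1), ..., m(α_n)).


c = [5, 10, 9, 1]

Message polynomial: m(x) = 7 + 5·x (mod 13).
For each evaluation point α_i, compute m(α_i) mod 13:
  α_1 = 10: Horner steps 5 → 5, so m(10) = 5.
  α_2 = 11: Horner steps 5 → 10, so m(11) = 10.
  α_3 = 3: Horner steps 5 → 9, so m(3) = 9.
  α_4 = 4: Horner steps 5 → 1, so m(4) = 1.
Codeword c = [5, 10, 9, 1] ∈ F_13^4.


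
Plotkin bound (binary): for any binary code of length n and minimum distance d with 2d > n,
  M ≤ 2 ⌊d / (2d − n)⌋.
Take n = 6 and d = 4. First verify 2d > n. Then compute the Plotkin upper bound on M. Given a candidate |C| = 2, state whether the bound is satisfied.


Plotkin bound M ≤ 4; given |C| = 2 ≤ bound (satisfied).

Check applicability: 2d = 8, n = 6.
2d − n = 2 > 0, so Plotkin applies.
Compute d/(2d−n) = 4/2 ≈ 2.0000.
⌊d/(2d−n)⌋ = 2.
Plotkin bound: M ≤ 2·2 = 4.
Given |C| = 2, check: satisfied.
This |C| is below the Plotkin bound.


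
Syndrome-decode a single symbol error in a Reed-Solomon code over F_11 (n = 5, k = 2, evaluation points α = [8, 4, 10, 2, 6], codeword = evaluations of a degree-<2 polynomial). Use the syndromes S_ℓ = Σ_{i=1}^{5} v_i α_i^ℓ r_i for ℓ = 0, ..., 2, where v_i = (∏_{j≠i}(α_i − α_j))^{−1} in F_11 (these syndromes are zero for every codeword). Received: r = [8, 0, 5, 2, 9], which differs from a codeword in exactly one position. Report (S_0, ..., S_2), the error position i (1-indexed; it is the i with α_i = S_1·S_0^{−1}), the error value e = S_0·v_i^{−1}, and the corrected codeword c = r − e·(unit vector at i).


S = (4, 10, 3), error at position 1, error magnitude e = 1, c = [7, 0, 5, 2, 9].

Step 1: column multipliers v_i = (∏_{j≠i}(α_i − α_j))^{−1} mod 11.
  i = 1 (α = 8): (8−4)(8−10)(8−2)(8−6) = 4·(−2)·6·2 = −96 ≡ 3, so v_1 = 3^{−1} = 4 (mod 11).
  i = 2 (α = 4): (4−8)(4−10)(4−2)(4−6) = (−4)·(−6)·2·(−2) = −96 ≡ 3, so v_2 = 3^{−1} = 4 (mod 11).
  i = 3 (α = 10): (10−8)(10−4)(10−2)(10−6) = 2·6·8·4 = 384 ≡ 10, so v_3 = 10^{−1} = 10 (mod 11).
  i = 4 (α = 2): (2−8)(2−4)(2−10)(2−6) = (−6)·(−2)·(−8)·(−4) = 384 ≡ 10, so v_4 = 10^{−1} = 10 (mod 11).
  i = 5 (α = 6): (6−8)(6−4)(6−10)(6−2) = (−2)·2·(−4)·4 = 64 ≡ 9, so v_5 = 9^{−1} = 5 (mod 11).
  v = [4, 4, 10, 10, 5].
Step 2: syndromes of r = [8, 0, 5, 2, 9] (all sums mod 11).
  S_0 = Σ v_i r_i = 4·8 + 4·0 + 10·5 + 10·2 + 5·9 = 147 ≡ 4.
  S_1 = Σ v_i α_i r_i = 4·8·8 + 4·4·0 + 10·10·5 + 10·2·2 + 5·6·9 = 1066 ≡ 10.
  α_i^2 mod 11 = [9, 5, 1, 4, 3].
  S_2 = Σ v_i α_i^2 r_i = 4·9·8 + 4·5·0 + 10·1·5 + 10·4·2 + 5·3·9 = 553 ≡ 3.
  S = (4, 10, 3) ≠ 0, so r is not a codeword (an error is present).
Step 3: locate the error. For a single error e at position i, S_ℓ = v_i·e·α_i^ℓ, so α_err = S_1/S_0.
  S_0^{−1} = 4^{−1} = 3 (mod 11), so α_err = 10·3 = 30 ≡ 8 = α_1. Error position i = 1.
  Consistency check: S_2/S_1 = 3·10 = 30 ≡ 8 = α_err ✓ (single-error assumption holds).
Step 4: error magnitude e = S_0/v_1 = S_0·∏_{j≠1}(α_1 − α_j) = 4·3 = 12 ≡ 1 (mod 11).
Step 5: correct position 1: c_1 = r_1 − e = 8 − 1 ≡ 7 (mod 11). Hence c = [7, 0, 5, 2, 9].
  Check: interpolating c through the α_i gives m(x) = 4 + 10·x (degree < 2) with m(α_i) = c_i for every i, so c is indeed a codeword.


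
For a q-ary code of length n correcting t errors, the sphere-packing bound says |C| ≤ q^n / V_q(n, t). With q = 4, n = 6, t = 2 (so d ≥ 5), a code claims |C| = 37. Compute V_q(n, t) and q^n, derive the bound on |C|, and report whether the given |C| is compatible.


V_q(n, t) = 154, q^n = 4096, Hamming bound = 26, |C| = 37 > bound (violated).

Step 1: Compute V_q(n, t) = Σ_{j=0}^2 C(n, j) (q−1)^j.
  j = 0: C(6,0)·(3)^0 = 1·1 = 1.
  j = 1: C(6,1)·(3)^1 = 6·3 = 18.
  j = 2: C(6,2)·(3)^2 = 15·9 = 135.
  V_q(n, t) = 1 + 18 + 135 = 154.
Step 2: q^n = 4^6 = 4096.
Step 3: Hamming bound ⌊q^n / V_q(n,t)⌋ = ⌊4096/154⌋ = 26.
Step 4: Compare |C| = 37 to 26: violated.
The claimed |C| lies above the Hamming bound, so no 4-ary code of length 6 with d ≥ 5 can have 37 codewords.


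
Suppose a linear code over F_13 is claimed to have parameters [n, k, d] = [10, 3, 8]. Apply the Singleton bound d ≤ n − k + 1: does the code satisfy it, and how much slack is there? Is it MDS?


Singleton RHS = n − k + 1 = 8, slack = 0, bound satisfied, MDS.

Singleton bound: d ≤ n − k + 1.
Here n = 10, k = 3, so n − k + 1 = 8.
Given d = 8, check d ≤ 8: YES.
Slack = (n − k + 1) − d = 0.
The code is MDS (slack = 0).
Description: the claimed parameters are [10, 3, 8]_13; such a code would be MDS (meets Singleton bound).


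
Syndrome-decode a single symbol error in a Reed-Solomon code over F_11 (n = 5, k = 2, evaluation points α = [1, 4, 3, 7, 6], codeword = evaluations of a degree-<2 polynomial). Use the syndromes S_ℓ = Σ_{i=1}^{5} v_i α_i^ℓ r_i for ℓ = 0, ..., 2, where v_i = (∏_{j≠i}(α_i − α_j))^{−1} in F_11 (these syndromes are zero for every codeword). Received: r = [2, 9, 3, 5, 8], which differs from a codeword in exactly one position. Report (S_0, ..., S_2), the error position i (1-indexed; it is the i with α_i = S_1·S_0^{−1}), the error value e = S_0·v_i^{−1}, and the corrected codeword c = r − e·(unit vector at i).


S = (3, 7, 9), error at position 5, error magnitude e = 9, c = [2, 9, 3, 5, 10].

Step 1: column multipliers v_i = (∏_{j≠i}(α_i − α_j))^{−1} mod 11.
  i = 1 (α = 1): (1−4)(1−3)(1−7)(1−6) = (−3)·(−2)·(−6)·(−5) = 180 ≡ 4, so v_1 = 4^{−1} = 3 (mod 11).
  i = 2 (α = 4): (4−1)(4−3)(4−7)(4−6) = 3·1·(−3)·(−2) = 18 ≡ 7, so v_2 = 7^{−1} = 8 (mod 11).
  i = 3 (α = 3): (3−1)(3−4)(3−7)(3−6) = 2·(−1)·(−4)·(−3) = −24 ≡ 9, so v_3 = 9^{−1} = 5 (mod 11).
  i = 4 (α = 7): (7−1)(7−4)(7−3)(7−6) = 6·3·4·1 = 72 ≡ 6, so v_4 = 6^{−1} = 2 (mod 11).
  i = 5 (α = 6): (6−1)(6−4)(6−3)(6−7) = 5·2·3·(−1) = −30 ≡ 3, so v_5 = 3^{−1} = 4 (mod 11).
  v = [3, 8, 5, 2, 4].
Step 2: syndromes of r = [2, 9, 3, 5, 8] (all sums mod 11).
  S_0 = Σ v_i r_i = 3·2 + 8·9 + 5·3 + 2·5 + 4·8 = 135 ≡ 3.
  S_1 = Σ v_i α_i r_i = 3·1·2 + 8·4·9 + 5·3·3 + 2·7·5 + 4·6·8 = 601 ≡ 7.
  α_i^2 mod 11 = [1, 5, 9, 5, 3].
  S_2 = Σ v_i α_i^2 r_i = 3·1·2 + 8·5·9 + 5·9·3 + 2·5·5 + 4·3·8 = 647 ≡ 9.
  S = (3, 7, 9) ≠ 0, so r is not a codeword (an error is present).
Step 3: locate the error. For a single error e at position i, S_ℓ = v_i·e·α_i^ℓ, so α_err = S_1/S_0.
  S_0^{−1} = 3^{−1} = 4 (mod 11), so α_err = 7·4 = 28 ≡ 6 = α_5. Error position i = 5.
  Consistency check: S_2/S_1 = 9·8 = 72 ≡ 6 = α_err ✓ (single-error assumption holds).
Step 4: error magnitude e = S_0/v_5 = S_0·∏_{j≠5}(α_5 − α_j) = 3·3 = 9 ≡ 9 (mod 11).
Step 5: correct position 5: c_5 = r_5 − e = 8 − 9 ≡ 10 (mod 11). Hence c = [2, 9, 3, 5, 10].
  Check: interpolating c through the α_i gives m(x) = 7 + 6·x (degree < 2) with m(α_i) = c_i for every i, so c is indeed a codeword.


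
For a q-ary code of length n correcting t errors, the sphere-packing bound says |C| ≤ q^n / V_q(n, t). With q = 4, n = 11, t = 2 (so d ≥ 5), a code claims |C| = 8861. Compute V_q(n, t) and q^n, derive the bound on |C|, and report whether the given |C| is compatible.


V_q(n, t) = 529, q^n = 4194304, Hamming bound = 7928, |C| = 8861 > bound (violated).

Step 1: Compute V_q(n, t) = Σ_{j=0}^2 C(n, j) (q−1)^j.
  j = 0: C(11,0)·(3)^0 = 1·1 = 1.
  j = 1: C(11,1)·(3)^1 = 11·3 = 33.
  j = 2: C(11,2)·(3)^2 = 55·9 = 495.
  V_q(n, t) = 1 + 33 + 495 = 529.
Step 2: q^n = 4^11 = 4194304.
Step 3: Hamming bound ⌊q^n / V_q(n,t)⌋ = ⌊4194304/529⌋ = 7928.
Step 4: Compare |C| = 8861 to 7928: violated.
The claimed |C| lies above the Hamming bound, so no 4-ary code of length 11 with d ≥ 5 can have 8861 codewords.


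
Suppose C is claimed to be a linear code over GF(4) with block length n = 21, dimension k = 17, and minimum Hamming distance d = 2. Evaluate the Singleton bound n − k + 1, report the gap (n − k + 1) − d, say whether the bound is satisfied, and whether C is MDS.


Singleton RHS = n − k + 1 = 5, slack = 3, bound satisfied, not MDS.

Singleton bound: d ≤ n − k + 1.
Here n = 21, k = 17, so n − k + 1 = 5.
Given d = 2, check d ≤ 5: YES.
Slack = (n − k + 1) − d = 3.
The code is NOT MDS (slack = 3 > 0).
Description: the claimed parameters are [21, 17, 2]_4; such a code would be non-MDS.


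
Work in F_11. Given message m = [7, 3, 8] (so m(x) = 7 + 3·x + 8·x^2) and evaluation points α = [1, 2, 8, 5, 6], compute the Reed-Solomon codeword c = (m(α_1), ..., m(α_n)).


c = [7, 1, 4, 2, 5]

Message polynomial: m(x) = 7 + 3·x + 8·x^2 (mod 11).
For each evaluation point α_i, compute m(α_i) mod 11:
  α_1 = 1: Horner steps 8 → 0 → 7, so m(1) = 7.
  α_2 = 2: Horner steps 8 → 8 → 1, so m(2) = 1.
  α_3 = 8: Horner steps 8 → 1 → 4, so m(8) = 4.
  α_4 = 5: Horner steps 8 → 10 → 2, so m(5) = 2.
  α_5 = 6: Horner steps 8 → 7 → 5, so m(6) = 5.
Codeword c = [7, 1, 4, 2, 5] ∈ F_11^5.


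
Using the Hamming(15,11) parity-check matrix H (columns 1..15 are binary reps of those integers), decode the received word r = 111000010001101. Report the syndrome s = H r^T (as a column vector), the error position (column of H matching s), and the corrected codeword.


s = (0, 1, 1, 0)^T, error position = 6, corrected codeword c = 111001010001101

Compute s = H r^T mod 2 one row at a time:
  s_1 = 1 + 0 + 0 + 0 + 1 + 1 + 0 + 1 = 4 ≡ 0 (mod 2).
  s_2 = 0 + 0 + 0 + 0 + 1 + 1 + 0 + 1 = 3 ≡ 1 (mod 2).
  s_3 = 1 + 1 + 0 + 0 + 0 + 0 + 0 + 1 = 3 ≡ 1 (mod 2).
  s_4 = 1 + 1 + 0 + 0 + 0 + 0 + 1 + 1 = 4 ≡ 0 (mod 2).
s = (0, 1, 1, 0)^T — this equals column 6 of H (binary 0110), so error is at position 6.
Correct: flip bit 6 of r = 111000010001101 to get c = 111001010001101.


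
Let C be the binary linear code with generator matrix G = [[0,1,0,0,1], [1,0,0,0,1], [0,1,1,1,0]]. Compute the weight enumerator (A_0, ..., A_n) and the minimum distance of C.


Weight distribution: A_0 = 1, A_2 = 3, A_3 = 3, A_5 = 1. Minimum distance d = 2.

Enumerate all 2^3 = 8 messages m ∈ F_2^3.
For each, compute codeword c = mG in F_2^5, then tally its weight.
  m = 000 → c = 00000, weight = 0.
  m = 100 → c = 01001, weight = 2.
  m = 010 → c = 10001, weight = 2.
  m = 110 → c = 11000, weight = 2.
  m = 001 → c = 01110, weight = 3.
  m = 101 → c = 00111, weight = 3.
  m = 011 → c = 11111, weight = 5.
  m = 111 → c = 10110, weight = 3.
Tally weights:
  weight 0: 1 codewords.
  weight 2: 3 codewords.
  weight 3: 3 codewords.
  weight 5: 1 codewords.
Minimum distance d = smallest w > 0 with A_w > 0 = 2.
Sanity: Σ A_w = 8 = 2^3 = 8 ✓.


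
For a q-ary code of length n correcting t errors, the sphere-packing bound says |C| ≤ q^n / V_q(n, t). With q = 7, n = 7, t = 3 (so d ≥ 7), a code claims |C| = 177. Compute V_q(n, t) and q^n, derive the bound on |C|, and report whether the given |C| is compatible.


V_q(n, t) = 8359, q^n = 823543, Hamming bound = 98, |C| = 177 > bound (violated).

Step 1: Compute V_q(n, t) = Σ_{j=0}^3 C(n, j) (q−1)^j.
  j = 0: C(7,0)·(6)^0 = 1·1 = 1.
  j = 1: C(7,1)·(6)^1 = 7·6 = 42.
  j = 2: C(7,2)·(6)^2 = 21·36 = 756.
  j = 3: C(7,3)·(6)^3 = 35·216 = 7560.
  V_q(n, t) = 1 + 42 + 756 + 7560 = 8359.
Step 2: q^n = 7^7 = 823543.
Step 3: Hamming bound ⌊q^n / V_q(n,t)⌋ = ⌊823543/8359⌋ = 98.
Step 4: Compare |C| = 177 to 98: violated.
The claimed |C| lies above the Hamming bound, so no 7-ary code of length 7 with d ≥ 7 can have 177 codewords.


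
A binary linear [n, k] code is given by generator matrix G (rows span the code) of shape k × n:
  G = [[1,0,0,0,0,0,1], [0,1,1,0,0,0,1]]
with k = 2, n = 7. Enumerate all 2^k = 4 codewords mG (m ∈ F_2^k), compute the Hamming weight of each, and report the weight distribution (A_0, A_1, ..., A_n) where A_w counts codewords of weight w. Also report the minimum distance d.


Weight distribution: A_0 = 1, A_2 = 1, A_3 = 2. Minimum distance d = 2.

Enumerate all 2^2 = 4 messages m ∈ F_2^2.
For each, compute codeword c = mG in F_2^7, then tally its weight.
  m = 00 → c = 0000000, weight = 0.
  m = 10 → c = 1000001, weight = 2.
  m = 01 → c = 0110001, weight = 3.
  m = 11 → c = 1110000, weight = 3.
Tally weights:
  weight 0: 1 codewords.
  weight 2: 1 codewords.
  weight 3: 2 codewords.
Minimum distance d = smallest w > 0 with A_w > 0 = 2.
Sanity: Σ A_w = 4 = 2^2 = 4 ✓.


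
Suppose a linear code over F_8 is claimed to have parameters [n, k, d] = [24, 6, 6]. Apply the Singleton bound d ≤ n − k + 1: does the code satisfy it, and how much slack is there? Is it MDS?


Singleton RHS = n − k + 1 = 19, slack = 13, bound satisfied, not MDS.

Singleton bound: d ≤ n − k + 1.
Here n = 24, k = 6, so n − k + 1 = 19.
Given d = 6, check d ≤ 19: YES.
Slack = (n − k + 1) − d = 13.
The code is NOT MDS (slack = 13 > 0).
Description: the claimed parameters are [24, 6, 6]_8; such a code would be non-MDS.


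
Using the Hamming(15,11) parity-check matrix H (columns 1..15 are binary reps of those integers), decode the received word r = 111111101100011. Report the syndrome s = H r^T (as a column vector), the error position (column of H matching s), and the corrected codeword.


s = (0, 0, 1, 0)^T, error position = 2, corrected codeword c = 101111101100011

Compute s = H r^T mod 2 one row at a time:
  s_1 = 0 + 1 + 1 + 0 + 0 + 0 + 1 + 1 = 4 ≡ 0 (mod 2).
  s_2 = 1 + 1 + 1 + 1 + 0 + 0 + 1 + 1 = 6 ≡ 0 (mod 2).
  s_3 = 1 + 1 + 1 + 1 + 1 + 0 + 1 + 1 = 7 ≡ 1 (mod 2).
  s_4 = 1 + 1 + 1 + 1 + 1 + 0 + 0 + 1 = 6 ≡ 0 (mod 2).
s = (0, 0, 1, 0)^T — this equals column 2 of H (binary 0010), so error is at position 2.
Correct: flip bit 2 of r = 111111101100011 to get c = 101111101100011.


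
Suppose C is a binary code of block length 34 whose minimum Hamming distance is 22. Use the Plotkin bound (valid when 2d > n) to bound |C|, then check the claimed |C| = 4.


Plotkin bound M ≤ 4; given |C| = 4 ≤ bound (satisfied).

Check applicability: 2d = 44, n = 34.
2d − n = 10 > 0, so Plotkin applies.
Compute d/(2d−n) = 22/10 ≈ 2.2000.
⌊d/(2d−n)⌋ = 2.
Plotkin bound: M ≤ 2·2 = 4.
Given |C| = 4, check: satisfied.
This |C| is at the Plotkin bound.


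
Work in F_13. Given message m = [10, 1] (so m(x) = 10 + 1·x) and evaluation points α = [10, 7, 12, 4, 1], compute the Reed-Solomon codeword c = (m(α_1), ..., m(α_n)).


c = [7, 4, 9, 1, 11]

Message polynomial: m(x) = 10 + 1·x (mod 13).
For each evaluation point α_i, compute m(α_i) mod 13:
  α_1 = 10: Horner steps 1 → 7, so m(10) = 7.
  α_2 = 7: Horner steps 1 → 4, so m(7) = 4.
  α_3 = 12: Horner steps 1 → 9, so m(12) = 9.
  α_4 = 4: Horner steps 1 → 1, so m(4) = 1.
  α_5 = 1: Horner steps 1 → 11, so m(1) = 11.
Codeword c = [7, 4, 9, 1, 11] ∈ F_13^5.


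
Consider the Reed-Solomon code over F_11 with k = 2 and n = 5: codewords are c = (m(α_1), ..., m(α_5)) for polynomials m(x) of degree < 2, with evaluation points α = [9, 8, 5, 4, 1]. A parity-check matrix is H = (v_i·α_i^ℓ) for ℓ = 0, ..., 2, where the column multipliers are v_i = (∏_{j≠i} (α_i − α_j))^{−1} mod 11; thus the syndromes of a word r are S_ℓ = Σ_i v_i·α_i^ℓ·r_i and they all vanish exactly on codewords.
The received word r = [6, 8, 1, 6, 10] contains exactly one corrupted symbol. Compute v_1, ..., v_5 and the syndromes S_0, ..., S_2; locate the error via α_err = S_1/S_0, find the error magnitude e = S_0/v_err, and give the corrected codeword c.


S = (6, 10, 2), error at position 1, error magnitude e = 3, c = [3, 8, 1, 6, 10].

Step 1: column multipliers v_i = (∏_{j≠i}(α_i − α_j))^{−1} mod 11.
  i = 1 (α = 9): (9−8)(9−5)(9−4)(9−1) = 1·4·5·8 = 160 ≡ 6, so v_1 = 6^{−1} = 2 (mod 11).
  i = 2 (α = 8): (8−9)(8−5)(8−4)(8−1) = (−1)·3·4·7 = −84 ≡ 4, so v_2 = 4^{−1} = 3 (mod 11).
  i = 3 (α = 5): (5−9)(5−8)(5−4)(5−1) = (−4)·(−3)·1·4 = 48 ≡ 4, so v_3 = 4^{−1} = 3 (mod 11).
  i = 4 (α = 4): (4−9)(4−8)(4−5)(4−1) = (−5)·(−4)·(−1)·3 = −60 ≡ 6, so v_4 = 6^{−1} = 2 (mod 11).
  i = 5 (α = 1): (1−9)(1−8)(1−5)(1−4) = (−8)·(−7)·(−4)·(−3) = 672 ≡ 1, so v_5 = 1^{−1} = 1 (mod 11).
  v = [2, 3, 3, 2, 1].
Step 2: syndromes of r = [6, 8, 1, 6, 10] (all sums mod 11).
  S_0 = Σ v_i r_i = 2·6 + 3·8 + 3·1 + 2·6 + 1·10 = 61 ≡ 6.
  S_1 = Σ v_i α_i r_i = 2·9·6 + 3·8·8 + 3·5·1 + 2·4·6 + 1·1·10 = 373 ≡ 10.
  α_i^2 mod 11 = [4, 9, 3, 5, 1].
  S_2 = Σ v_i α_i^2 r_i = 2·4·6 + 3·9·8 + 3·3·1 + 2·5·6 + 1·1·10 = 343 ≡ 2.
  S = (6, 10, 2) ≠ 0, so r is not a codeword (an error is present).
Step 3: locate the error. For a single error e at position i, S_ℓ = v_i·e·α_i^ℓ, so α_err = S_1/S_0.
  S_0^{−1} = 6^{−1} = 2 (mod 11), so α_err = 10·2 = 20 ≡ 9 = α_1. Error position i = 1.
  Consistency check: S_2/S_1 = 2·10 = 20 ≡ 9 = α_err ✓ (single-error assumption holds).
Step 4: error magnitude e = S_0/v_1 = S_0·∏_{j≠1}(α_1 − α_j) = 6·6 = 36 ≡ 3 (mod 11).
Step 5: correct position 1: c_1 = r_1 − e = 6 − 3 ≡ 3 (mod 11). Hence c = [3, 8, 1, 6, 10].
  Check: interpolating c through the α_i gives m(x) = 4 + 6·x (degree < 2) with m(α_i) = c_i for every i, so c is indeed a codeword.


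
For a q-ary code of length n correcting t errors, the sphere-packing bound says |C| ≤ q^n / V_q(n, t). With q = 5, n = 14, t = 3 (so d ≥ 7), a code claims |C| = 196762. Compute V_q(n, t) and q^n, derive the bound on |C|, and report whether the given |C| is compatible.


V_q(n, t) = 24809, q^n = 6103515625, Hamming bound = 246020, |C| = 196762 ≤ bound (satisfied).

Step 1: Compute V_q(n, t) = Σ_{j=0}^3 C(n, j) (q−1)^j.
  j = 0: C(14,0)·(4)^0 = 1·1 = 1.
  j = 1: C(14,1)·(4)^1 = 14·4 = 56.
  j = 2: C(14,2)·(4)^2 = 91·16 = 1456.
  j = 3: C(14,3)·(4)^3 = 364·64 = 23296.
  V_q(n, t) = 1 + 56 + 1456 + 23296 = 24809.
Step 2: q^n = 5^14 = 6103515625.
Step 3: Hamming bound ⌊q^n / V_q(n,t)⌋ = ⌊6103515625/24809⌋ = 246020.
Step 4: Compare |C| = 196762 to 246020: satisfied.
The claimed |C| lies below the Hamming bound.


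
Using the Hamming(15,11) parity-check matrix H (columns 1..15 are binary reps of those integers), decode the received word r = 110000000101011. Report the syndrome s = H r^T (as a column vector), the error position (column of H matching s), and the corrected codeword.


s = (0, 1, 0, 0)^T, error position = 4, corrected codeword c = 110100000101011

Compute s = H r^T mod 2 one row at a time:
  s_1 = 0 + 0 + 1 + 0 + 1 + 0 + 1 + 1 = 4 ≡ 0 (mod 2).
  s_2 = 0 + 0 + 0 + 0 + 1 + 0 + 1 + 1 = 3 ≡ 1 (mod 2).
  s_3 = 1 + 0 + 0 + 0 + 1 + 0 + 1 + 1 = 4 ≡ 0 (mod 2).
  s_4 = 1 + 0 + 0 + 0 + 0 + 0 + 0 + 1 = 2 ≡ 0 (mod 2).
s = (0, 1, 0, 0)^T — this equals column 4 of H (binary 0100), so error is at position 4.
Correct: flip bit 4 of r = 110000000101011 to get c = 110100000101011.


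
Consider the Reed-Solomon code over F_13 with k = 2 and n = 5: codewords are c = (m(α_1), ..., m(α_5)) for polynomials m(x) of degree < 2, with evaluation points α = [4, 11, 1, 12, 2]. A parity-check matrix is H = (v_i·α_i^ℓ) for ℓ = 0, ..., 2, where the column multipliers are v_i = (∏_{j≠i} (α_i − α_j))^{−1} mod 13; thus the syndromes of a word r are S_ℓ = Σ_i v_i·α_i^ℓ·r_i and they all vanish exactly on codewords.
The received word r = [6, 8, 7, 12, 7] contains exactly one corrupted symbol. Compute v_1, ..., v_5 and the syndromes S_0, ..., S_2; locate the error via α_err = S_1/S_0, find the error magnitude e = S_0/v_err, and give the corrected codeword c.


S = (11, 9, 5), error at position 5, error magnitude e = 9, c = [6, 8, 7, 12, 11].

Step 1: column multipliers v_i = (∏_{j≠i}(α_i − α_j))^{−1} mod 13.
  i = 1 (α = 4): (4−11)(4−1)(4−12)(4−2) = (−7)·3·(−8)·2 = 336 ≡ 11, so v_1 = 11^{−1} = 6 (mod 13).
  i = 2 (α = 11): (11−4)(11−1)(11−12)(11−2) = 7·10·(−1)·9 = −630 ≡ 7, so v_2 = 7^{−1} = 2 (mod 13).
  i = 3 (α = 1): (1−4)(1−11)(1−12)(1−2) = (−3)·(−10)·(−11)·(−1) = 330 ≡ 5, so v_3 = 5^{−1} = 8 (mod 13).
  i = 4 (α = 12): (12−4)(12−11)(12−1)(12−2) = 8·1·11·10 = 880 ≡ 9, so v_4 = 9^{−1} = 3 (mod 13).
  i = 5 (α = 2): (2−4)(2−11)(2−1)(2−12) = (−2)·(−9)·1·(−10) = −180 ≡ 2, so v_5 = 2^{−1} = 7 (mod 13).
  v = [6, 2, 8, 3, 7].
Step 2: syndromes of r = [6, 8, 7, 12, 7] (all sums mod 13).
  S_0 = Σ v_i r_i = 6·6 + 2·8 + 8·7 + 3·12 + 7·7 = 193 ≡ 11.
  S_1 = Σ v_i α_i r_i = 6·4·6 + 2·11·8 + 8·1·7 + 3·12·12 + 7·2·7 = 906 ≡ 9.
  α_i^2 mod 13 = [3, 4, 1, 1, 4].
  S_2 = Σ v_i α_i^2 r_i = 6·3·6 + 2·4·8 + 8·1·7 + 3·1·12 + 7·4·7 = 460 ≡ 5.
  S = (11, 9, 5) ≠ 0, so r is not a codeword (an error is present).
Step 3: locate the error. For a single error e at position i, S_ℓ = v_i·e·α_i^ℓ, so α_err = S_1/S_0.
  S_0^{−1} = 11^{−1} = 6 (mod 13), so α_err = 9·6 = 54 ≡ 2 = α_5. Error position i = 5.
  Consistency check: S_2/S_1 = 5·3 = 15 ≡ 2 = α_err ✓ (single-error assumption holds).
Step 4: error magnitude e = S_0/v_5 = S_0·∏_{j≠5}(α_5 − α_j) = 11·2 = 22 ≡ 9 (mod 13).
Step 5: correct position 5: c_5 = r_5 − e = 7 − 9 ≡ 11 (mod 13). Hence c = [6, 8, 7, 12, 11].
  Check: interpolating c through the α_i gives m(x) = 3 + 4·x (degree < 2) with m(α_i) = c_i for every i, so c is indeed a codeword.


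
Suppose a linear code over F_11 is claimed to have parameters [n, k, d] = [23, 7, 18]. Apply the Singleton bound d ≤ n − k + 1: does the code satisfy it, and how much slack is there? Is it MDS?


Singleton RHS = n − k + 1 = 17, slack = -1, bound violated (no such code; not MDS).

Singleton bound: d ≤ n − k + 1.
Here n = 23, k = 7, so n − k + 1 = 17.
Given d = 18, check d ≤ 17: NO.
Slack = (n − k + 1) − d = -1.
The slack is negative: d = 18 exceeds n − k + 1 = 17 by 1, so the Singleton bound is violated and no linear [23, 7, 18]_11 code can exist. In particular it is not MDS (MDS requires d = n − k + 1 exactly).
Description: the claimed parameters are [23, 7, 18]_11; such a code would be impossible (violates the Singleton bound).


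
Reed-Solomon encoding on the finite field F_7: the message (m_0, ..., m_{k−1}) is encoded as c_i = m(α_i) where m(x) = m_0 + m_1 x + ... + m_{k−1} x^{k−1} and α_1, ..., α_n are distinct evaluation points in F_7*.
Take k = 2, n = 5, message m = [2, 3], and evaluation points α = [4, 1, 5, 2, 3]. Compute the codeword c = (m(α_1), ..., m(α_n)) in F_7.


c = [0, 5, 3, 1, 4]

Message polynomial: m(x) = 2 + 3·x (mod 7).
For each evaluation point α_i, compute m(α_i) mod 7:
  α_1 = 4: Horner steps 3 → 0, so m(4) = 0.
  α_2 = 1: Horner steps 3 → 5, so m(1) = 5.
  α_3 = 5: Horner steps 3 → 3, so m(5) = 3.
  α_4 = 2: Horner steps 3 → 1, so m(2) = 1.
  α_5 = 3: Horner steps 3 → 4, so m(3) = 4.
Codeword c = [0, 5, 3, 1, 4] ∈ F_7^5.


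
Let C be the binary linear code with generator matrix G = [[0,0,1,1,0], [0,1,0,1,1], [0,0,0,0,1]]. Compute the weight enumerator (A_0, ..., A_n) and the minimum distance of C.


Weight distribution: A_0 = 1, A_1 = 1, A_2 = 3, A_3 = 3. Minimum distance d = 1.

Enumerate all 2^3 = 8 messages m ∈ F_2^3.
For each, compute codeword c = mG in F_2^5, then tally its weight.
  m = 000 → c = 00000, weight = 0.
  m = 100 → c = 00110, weight = 2.
  m = 010 → c = 01011, weight = 3.
  m = 110 → c = 01101, weight = 3.
  m = 001 → c = 00001, weight = 1.
  m = 101 → c = 00111, weight = 3.
  m = 011 → c = 01010, weight = 2.
  m = 111 → c = 01100, weight = 2.
Tally weights:
  weight 0: 1 codewords.
  weight 1: 1 codewords.
  weight 2: 3 codewords.
  weight 3: 3 codewords.
Minimum distance d = smallest w > 0 with A_w > 0 = 1.
Sanity: Σ A_w = 8 = 2^3 = 8 ✓.


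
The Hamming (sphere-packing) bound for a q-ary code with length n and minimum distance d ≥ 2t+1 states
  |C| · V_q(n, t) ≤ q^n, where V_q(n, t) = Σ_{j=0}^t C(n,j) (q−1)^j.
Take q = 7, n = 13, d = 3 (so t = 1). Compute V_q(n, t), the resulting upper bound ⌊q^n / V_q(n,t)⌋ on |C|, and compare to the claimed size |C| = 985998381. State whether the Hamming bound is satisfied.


V_q(n, t) = 79, q^n = 96889010407, Hamming bound = 1226443169, |C| = 985998381 ≤ bound (satisfied).

Step 1: Compute V_q(n, t) = Σ_{j=0}^1 C(n, j) (q−1)^j.
  j = 0: C(13,0)·(6)^0 = 1·1 = 1.
  j = 1: C(13,1)·(6)^1 = 13·6 = 78.
  V_q(n, t) = 1 + 78 = 79.
Step 2: q^n = 7^13 = 96889010407.
Step 3: Hamming bound ⌊q^n / V_q(n,t)⌋ = ⌊96889010407/79⌋ = 1226443169.
Step 4: Compare |C| = 985998381 to 1226443169: satisfied.
The claimed |C| lies below the Hamming bound.


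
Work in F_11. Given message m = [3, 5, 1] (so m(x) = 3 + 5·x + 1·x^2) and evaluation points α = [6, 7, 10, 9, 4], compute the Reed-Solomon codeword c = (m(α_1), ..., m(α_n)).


c = [3, 10, 10, 8, 6]

Message polynomial: m(x) = 3 + 5·x + 1·x^2 (mod 11).
For each evaluation point α_i, compute m(α_i) mod 11:
  α_1 = 6: Horner steps 1 → 0 → 3, so m(6) = 3.
  α_2 = 7: Horner steps 1 → 1 → 10, so m(7) = 10.
  α_3 = 10: Horner steps 1 → 4 → 10, so m(10) = 10.
  α_4 = 9: Horner steps 1 → 3 → 8, so m(9) = 8.
  α_5 = 4: Horner steps 1 → 9 → 6, so m(4) = 6.
Codeword c = [3, 10, 10, 8, 6] ∈ F_11^5.


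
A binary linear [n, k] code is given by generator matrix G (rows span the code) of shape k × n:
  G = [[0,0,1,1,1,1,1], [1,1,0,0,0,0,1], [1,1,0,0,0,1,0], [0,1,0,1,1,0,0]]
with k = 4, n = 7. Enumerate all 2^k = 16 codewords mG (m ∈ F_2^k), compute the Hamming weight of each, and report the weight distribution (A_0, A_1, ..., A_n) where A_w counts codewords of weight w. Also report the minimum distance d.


Weight distribution: A_0 = 1, A_2 = 2, A_3 = 6, A_4 = 3, A_5 = 2, A_6 = 2. Minimum distance d = 2.

Enumerate all 2^4 = 16 messages m ∈ F_2^4.
For each, compute codeword c = mG in F_2^7, then tally its weight.
  m = 0000 → c = 0000000, weight = 0.
  m = 1000 → c = 0011111, weight = 5.
  m = 0100 → c = 1100001, weight = 3.
  m = 1100 → c = 1111110, weight = 6.
  m = 0010 → c = 1100010, weight = 3.
  m = 1010 → c = 1111101, weight = 6.
  m = 0110 → c = 0000011, weight = 2.
  m = 1110 → c = 0011100, weight = 3.
  m = 0001 → c = 0101100, weight = 3.
  m = 1001 → c = 0110011, weight = 4.
  m = 0101 → c = 1001101, weight = 4.
  m = 1101 → c = 1010010, weight = 3.
  m = 0011 → c = 1001110, weight = 4.
  m = 1011 → c = 1010001, weight = 3.
  m = 0111 → c = 0101111, weight = 5.
  m = 1111 → c = 0110000, weight = 2.
Tally weights:
  weight 0: 1 codewords.
  weight 2: 2 codewords.
  weight 3: 6 codewords.
  weight 4: 3 codewords.
  weight 5: 2 codewords.
  weight 6: 2 codewords.
Minimum distance d = smallest w > 0 with A_w > 0 = 2.
Sanity: Σ A_w = 16 = 2^4 = 16 ✓.


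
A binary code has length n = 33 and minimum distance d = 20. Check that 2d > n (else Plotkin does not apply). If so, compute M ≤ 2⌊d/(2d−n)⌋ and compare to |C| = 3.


Plotkin bound M ≤ 4; given |C| = 3 ≤ bound (satisfied).

Check applicability: 2d = 40, n = 33.
2d − n = 7 > 0, so Plotkin applies.
Compute d/(2d−n) = 20/7 ≈ 2.8571.
⌊d/(2d−n)⌋ = 2.
Plotkin bound: M ≤ 2·2 = 4.
Given |C| = 3, check: satisfied.
This |C| is below the Plotkin bound.


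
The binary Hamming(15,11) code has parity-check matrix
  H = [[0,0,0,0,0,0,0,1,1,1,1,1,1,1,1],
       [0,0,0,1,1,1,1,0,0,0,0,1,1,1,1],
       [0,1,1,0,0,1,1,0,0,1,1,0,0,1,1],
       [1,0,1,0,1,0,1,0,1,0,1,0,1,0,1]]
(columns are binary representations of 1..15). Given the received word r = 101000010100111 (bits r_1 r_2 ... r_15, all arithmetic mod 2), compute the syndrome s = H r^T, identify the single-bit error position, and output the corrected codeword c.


s = (1, 1, 0, 0)^T, error position = 12, corrected codeword c = 101000010101111

Compute s = H r^T mod 2 one row at a time:
  s_1 = 1 + 0 + 1 + 0 + 0 + 1 + 1 + 1 = 5 ≡ 1 (mod 2).
  s_2 = 0 + 0 + 0 + 0 + 0 + 1 + 1 + 1 = 3 ≡ 1 (mod 2).
  s_3 = 0 + 1 + 0 + 0 + 1 + 0 + 1 + 1 = 4 ≡ 0 (mod 2).
  s_4 = 1 + 1 + 0 + 0 + 0 + 0 + 1 + 1 = 4 ≡ 0 (mod 2).
s = (1, 1, 0, 0)^T — this equals column 12 of H (binary 1100), so error is at position 12.
Correct: flip bit 12 of r = 101000010100111 to get c = 101000010101111.


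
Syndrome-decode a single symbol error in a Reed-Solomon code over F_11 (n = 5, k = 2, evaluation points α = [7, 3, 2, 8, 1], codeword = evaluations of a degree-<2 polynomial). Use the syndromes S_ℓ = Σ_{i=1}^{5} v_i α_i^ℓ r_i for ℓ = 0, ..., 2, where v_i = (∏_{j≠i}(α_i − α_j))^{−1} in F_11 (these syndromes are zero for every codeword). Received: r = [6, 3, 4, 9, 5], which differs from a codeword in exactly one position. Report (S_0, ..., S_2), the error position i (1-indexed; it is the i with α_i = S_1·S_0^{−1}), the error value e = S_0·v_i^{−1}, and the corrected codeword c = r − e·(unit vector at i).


S = (7, 5, 2), error at position 1, error magnitude e = 7, c = [10, 3, 4, 9, 5].

Step 1: column multipliers v_i = (∏_{j≠i}(α_i − α_j))^{−1} mod 11.
  i = 1 (α = 7): (7−3)(7−2)(7−8)(7−1) = 4·5·(−1)·6 = −120 ≡ 1, so v_1 = 1^{−1} = 1 (mod 11).
  i = 2 (α = 3): (3−7)(3−2)(3−8)(3−1) = (−4)·1·(−5)·2 = 40 ≡ 7, so v_2 = 7^{−1} = 8 (mod 11).
  i = 3 (α = 2): (2−7)(2−3)(2−8)(2−1) = (−5)·(−1)·(−6)·1 = −30 ≡ 3, so v_3 = 3^{−1} = 4 (mod 11).
  i = 4 (α = 8): (8−7)(8−3)(8−2)(8−1) = 1·5·6·7 = 210 ≡ 1, so v_4 = 1^{−1} = 1 (mod 11).
  i = 5 (α = 1): (1−7)(1−3)(1−2)(1−8) = (−6)·(−2)·(−1)·(−7) = 84 ≡ 7, so v_5 = 7^{−1} = 8 (mod 11).
  v = [1, 8, 4, 1, 8].
Step 2: syndromes of r = [6, 3, 4, 9, 5] (all sums mod 11).
  S_0 = Σ v_i r_i = 1·6 + 8·3 + 4·4 + 1·9 + 8·5 = 95 ≡ 7.
  S_1 = Σ v_i α_i r_i = 1·7·6 + 8·3·3 + 4·2·4 + 1·8·9 + 8·1·5 = 258 ≡ 5.
  α_i^2 mod 11 = [5, 9, 4, 9, 1].
  S_2 = Σ v_i α_i^2 r_i = 1·5·6 + 8·9·3 + 4·4·4 + 1·9·9 + 8·1·5 = 431 ≡ 2.
  S = (7, 5, 2) ≠ 0, so r is not a codeword (an error is present).
Step 3: locate the error. For a single error e at position i, S_ℓ = v_i·e·α_i^ℓ, so α_err = S_1/S_0.
  S_0^{−1} = 7^{−1} = 8 (mod 11), so α_err = 5·8 = 40 ≡ 7 = α_1. Error position i = 1.
  Consistency check: S_2/S_1 = 2·9 = 18 ≡ 7 = α_err ✓ (single-error assumption holds).
Step 4: error magnitude e = S_0/v_1 = S_0·∏_{j≠1}(α_1 − α_j) = 7·1 = 7 ≡ 7 (mod 11).
Step 5: correct position 1: c_1 = r_1 − e = 6 − 7 ≡ 10 (mod 11). Hence c = [10, 3, 4, 9, 5].
  Check: interpolating c through the α_i gives m(x) = 6 + 10·x (degree < 2) with m(α_i) = c_i for every i, so c is indeed a codeword.
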